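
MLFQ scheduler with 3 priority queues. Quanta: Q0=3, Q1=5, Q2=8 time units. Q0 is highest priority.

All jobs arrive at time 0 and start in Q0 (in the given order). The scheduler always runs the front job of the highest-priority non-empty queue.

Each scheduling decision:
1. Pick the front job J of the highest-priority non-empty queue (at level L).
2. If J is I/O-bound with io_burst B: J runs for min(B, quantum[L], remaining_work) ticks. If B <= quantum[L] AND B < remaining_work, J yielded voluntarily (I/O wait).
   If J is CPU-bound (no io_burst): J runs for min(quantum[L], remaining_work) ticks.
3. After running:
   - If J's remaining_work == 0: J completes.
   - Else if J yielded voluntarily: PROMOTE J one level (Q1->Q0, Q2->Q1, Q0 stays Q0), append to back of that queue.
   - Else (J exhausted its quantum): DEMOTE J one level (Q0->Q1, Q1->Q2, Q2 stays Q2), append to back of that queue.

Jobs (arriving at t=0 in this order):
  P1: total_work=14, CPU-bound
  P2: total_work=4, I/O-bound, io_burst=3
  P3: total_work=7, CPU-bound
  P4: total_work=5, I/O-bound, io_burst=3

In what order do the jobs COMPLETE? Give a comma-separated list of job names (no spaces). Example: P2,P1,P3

Answer: P2,P4,P3,P1

Derivation:
t=0-3: P1@Q0 runs 3, rem=11, quantum used, demote→Q1. Q0=[P2,P3,P4] Q1=[P1] Q2=[]
t=3-6: P2@Q0 runs 3, rem=1, I/O yield, promote→Q0. Q0=[P3,P4,P2] Q1=[P1] Q2=[]
t=6-9: P3@Q0 runs 3, rem=4, quantum used, demote→Q1. Q0=[P4,P2] Q1=[P1,P3] Q2=[]
t=9-12: P4@Q0 runs 3, rem=2, I/O yield, promote→Q0. Q0=[P2,P4] Q1=[P1,P3] Q2=[]
t=12-13: P2@Q0 runs 1, rem=0, completes. Q0=[P4] Q1=[P1,P3] Q2=[]
t=13-15: P4@Q0 runs 2, rem=0, completes. Q0=[] Q1=[P1,P3] Q2=[]
t=15-20: P1@Q1 runs 5, rem=6, quantum used, demote→Q2. Q0=[] Q1=[P3] Q2=[P1]
t=20-24: P3@Q1 runs 4, rem=0, completes. Q0=[] Q1=[] Q2=[P1]
t=24-30: P1@Q2 runs 6, rem=0, completes. Q0=[] Q1=[] Q2=[]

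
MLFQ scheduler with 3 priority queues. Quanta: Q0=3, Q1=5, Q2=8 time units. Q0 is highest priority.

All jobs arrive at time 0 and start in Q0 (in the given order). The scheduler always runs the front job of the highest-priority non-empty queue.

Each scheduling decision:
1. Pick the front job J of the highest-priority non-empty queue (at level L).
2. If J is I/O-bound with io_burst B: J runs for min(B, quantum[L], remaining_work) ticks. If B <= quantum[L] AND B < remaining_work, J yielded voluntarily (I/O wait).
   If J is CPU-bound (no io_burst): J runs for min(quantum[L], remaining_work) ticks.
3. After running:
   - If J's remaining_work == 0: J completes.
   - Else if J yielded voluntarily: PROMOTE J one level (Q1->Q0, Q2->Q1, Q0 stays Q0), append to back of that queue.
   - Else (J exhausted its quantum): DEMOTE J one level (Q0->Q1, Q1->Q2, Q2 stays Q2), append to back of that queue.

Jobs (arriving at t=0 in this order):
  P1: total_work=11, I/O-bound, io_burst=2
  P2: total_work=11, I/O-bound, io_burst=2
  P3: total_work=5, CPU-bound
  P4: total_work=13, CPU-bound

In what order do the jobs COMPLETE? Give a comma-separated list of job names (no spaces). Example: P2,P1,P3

t=0-2: P1@Q0 runs 2, rem=9, I/O yield, promote→Q0. Q0=[P2,P3,P4,P1] Q1=[] Q2=[]
t=2-4: P2@Q0 runs 2, rem=9, I/O yield, promote→Q0. Q0=[P3,P4,P1,P2] Q1=[] Q2=[]
t=4-7: P3@Q0 runs 3, rem=2, quantum used, demote→Q1. Q0=[P4,P1,P2] Q1=[P3] Q2=[]
t=7-10: P4@Q0 runs 3, rem=10, quantum used, demote→Q1. Q0=[P1,P2] Q1=[P3,P4] Q2=[]
t=10-12: P1@Q0 runs 2, rem=7, I/O yield, promote→Q0. Q0=[P2,P1] Q1=[P3,P4] Q2=[]
t=12-14: P2@Q0 runs 2, rem=7, I/O yield, promote→Q0. Q0=[P1,P2] Q1=[P3,P4] Q2=[]
t=14-16: P1@Q0 runs 2, rem=5, I/O yield, promote→Q0. Q0=[P2,P1] Q1=[P3,P4] Q2=[]
t=16-18: P2@Q0 runs 2, rem=5, I/O yield, promote→Q0. Q0=[P1,P2] Q1=[P3,P4] Q2=[]
t=18-20: P1@Q0 runs 2, rem=3, I/O yield, promote→Q0. Q0=[P2,P1] Q1=[P3,P4] Q2=[]
t=20-22: P2@Q0 runs 2, rem=3, I/O yield, promote→Q0. Q0=[P1,P2] Q1=[P3,P4] Q2=[]
t=22-24: P1@Q0 runs 2, rem=1, I/O yield, promote→Q0. Q0=[P2,P1] Q1=[P3,P4] Q2=[]
t=24-26: P2@Q0 runs 2, rem=1, I/O yield, promote→Q0. Q0=[P1,P2] Q1=[P3,P4] Q2=[]
t=26-27: P1@Q0 runs 1, rem=0, completes. Q0=[P2] Q1=[P3,P4] Q2=[]
t=27-28: P2@Q0 runs 1, rem=0, completes. Q0=[] Q1=[P3,P4] Q2=[]
t=28-30: P3@Q1 runs 2, rem=0, completes. Q0=[] Q1=[P4] Q2=[]
t=30-35: P4@Q1 runs 5, rem=5, quantum used, demote→Q2. Q0=[] Q1=[] Q2=[P4]
t=35-40: P4@Q2 runs 5, rem=0, completes. Q0=[] Q1=[] Q2=[]

Answer: P1,P2,P3,P4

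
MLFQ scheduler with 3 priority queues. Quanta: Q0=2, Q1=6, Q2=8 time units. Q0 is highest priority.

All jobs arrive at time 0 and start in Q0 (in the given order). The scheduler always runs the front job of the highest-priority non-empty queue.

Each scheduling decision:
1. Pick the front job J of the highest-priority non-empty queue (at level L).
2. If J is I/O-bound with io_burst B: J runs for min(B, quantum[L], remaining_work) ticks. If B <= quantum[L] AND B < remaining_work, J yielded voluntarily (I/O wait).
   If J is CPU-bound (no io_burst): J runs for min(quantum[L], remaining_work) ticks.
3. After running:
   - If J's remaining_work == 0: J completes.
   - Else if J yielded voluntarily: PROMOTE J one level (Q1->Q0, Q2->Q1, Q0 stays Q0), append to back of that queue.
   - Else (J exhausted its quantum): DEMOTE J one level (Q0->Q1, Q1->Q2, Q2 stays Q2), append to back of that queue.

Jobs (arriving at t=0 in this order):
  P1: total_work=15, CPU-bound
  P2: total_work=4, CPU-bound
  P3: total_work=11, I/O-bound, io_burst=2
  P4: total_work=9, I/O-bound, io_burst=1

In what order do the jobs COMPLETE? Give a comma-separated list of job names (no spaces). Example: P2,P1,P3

Answer: P3,P4,P2,P1

Derivation:
t=0-2: P1@Q0 runs 2, rem=13, quantum used, demote→Q1. Q0=[P2,P3,P4] Q1=[P1] Q2=[]
t=2-4: P2@Q0 runs 2, rem=2, quantum used, demote→Q1. Q0=[P3,P4] Q1=[P1,P2] Q2=[]
t=4-6: P3@Q0 runs 2, rem=9, I/O yield, promote→Q0. Q0=[P4,P3] Q1=[P1,P2] Q2=[]
t=6-7: P4@Q0 runs 1, rem=8, I/O yield, promote→Q0. Q0=[P3,P4] Q1=[P1,P2] Q2=[]
t=7-9: P3@Q0 runs 2, rem=7, I/O yield, promote→Q0. Q0=[P4,P3] Q1=[P1,P2] Q2=[]
t=9-10: P4@Q0 runs 1, rem=7, I/O yield, promote→Q0. Q0=[P3,P4] Q1=[P1,P2] Q2=[]
t=10-12: P3@Q0 runs 2, rem=5, I/O yield, promote→Q0. Q0=[P4,P3] Q1=[P1,P2] Q2=[]
t=12-13: P4@Q0 runs 1, rem=6, I/O yield, promote→Q0. Q0=[P3,P4] Q1=[P1,P2] Q2=[]
t=13-15: P3@Q0 runs 2, rem=3, I/O yield, promote→Q0. Q0=[P4,P3] Q1=[P1,P2] Q2=[]
t=15-16: P4@Q0 runs 1, rem=5, I/O yield, promote→Q0. Q0=[P3,P4] Q1=[P1,P2] Q2=[]
t=16-18: P3@Q0 runs 2, rem=1, I/O yield, promote→Q0. Q0=[P4,P3] Q1=[P1,P2] Q2=[]
t=18-19: P4@Q0 runs 1, rem=4, I/O yield, promote→Q0. Q0=[P3,P4] Q1=[P1,P2] Q2=[]
t=19-20: P3@Q0 runs 1, rem=0, completes. Q0=[P4] Q1=[P1,P2] Q2=[]
t=20-21: P4@Q0 runs 1, rem=3, I/O yield, promote→Q0. Q0=[P4] Q1=[P1,P2] Q2=[]
t=21-22: P4@Q0 runs 1, rem=2, I/O yield, promote→Q0. Q0=[P4] Q1=[P1,P2] Q2=[]
t=22-23: P4@Q0 runs 1, rem=1, I/O yield, promote→Q0. Q0=[P4] Q1=[P1,P2] Q2=[]
t=23-24: P4@Q0 runs 1, rem=0, completes. Q0=[] Q1=[P1,P2] Q2=[]
t=24-30: P1@Q1 runs 6, rem=7, quantum used, demote→Q2. Q0=[] Q1=[P2] Q2=[P1]
t=30-32: P2@Q1 runs 2, rem=0, completes. Q0=[] Q1=[] Q2=[P1]
t=32-39: P1@Q2 runs 7, rem=0, completes. Q0=[] Q1=[] Q2=[]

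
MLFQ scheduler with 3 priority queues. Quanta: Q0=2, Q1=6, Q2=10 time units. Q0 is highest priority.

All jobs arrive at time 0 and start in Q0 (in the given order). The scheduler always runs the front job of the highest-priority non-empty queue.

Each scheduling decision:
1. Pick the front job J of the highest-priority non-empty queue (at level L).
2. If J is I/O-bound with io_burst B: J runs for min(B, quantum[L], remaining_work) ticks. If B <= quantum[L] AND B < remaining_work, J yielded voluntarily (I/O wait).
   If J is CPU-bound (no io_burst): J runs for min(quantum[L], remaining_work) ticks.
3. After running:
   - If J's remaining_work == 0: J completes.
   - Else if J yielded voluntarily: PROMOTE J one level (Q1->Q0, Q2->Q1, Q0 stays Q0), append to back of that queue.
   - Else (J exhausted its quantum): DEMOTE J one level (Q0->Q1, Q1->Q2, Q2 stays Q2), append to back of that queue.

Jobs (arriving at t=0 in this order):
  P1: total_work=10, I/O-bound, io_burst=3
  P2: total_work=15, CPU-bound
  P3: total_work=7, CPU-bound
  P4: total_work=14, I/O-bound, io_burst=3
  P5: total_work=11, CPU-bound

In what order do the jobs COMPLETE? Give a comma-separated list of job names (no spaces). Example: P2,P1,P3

t=0-2: P1@Q0 runs 2, rem=8, quantum used, demote→Q1. Q0=[P2,P3,P4,P5] Q1=[P1] Q2=[]
t=2-4: P2@Q0 runs 2, rem=13, quantum used, demote→Q1. Q0=[P3,P4,P5] Q1=[P1,P2] Q2=[]
t=4-6: P3@Q0 runs 2, rem=5, quantum used, demote→Q1. Q0=[P4,P5] Q1=[P1,P2,P3] Q2=[]
t=6-8: P4@Q0 runs 2, rem=12, quantum used, demote→Q1. Q0=[P5] Q1=[P1,P2,P3,P4] Q2=[]
t=8-10: P5@Q0 runs 2, rem=9, quantum used, demote→Q1. Q0=[] Q1=[P1,P2,P3,P4,P5] Q2=[]
t=10-13: P1@Q1 runs 3, rem=5, I/O yield, promote→Q0. Q0=[P1] Q1=[P2,P3,P4,P5] Q2=[]
t=13-15: P1@Q0 runs 2, rem=3, quantum used, demote→Q1. Q0=[] Q1=[P2,P3,P4,P5,P1] Q2=[]
t=15-21: P2@Q1 runs 6, rem=7, quantum used, demote→Q2. Q0=[] Q1=[P3,P4,P5,P1] Q2=[P2]
t=21-26: P3@Q1 runs 5, rem=0, completes. Q0=[] Q1=[P4,P5,P1] Q2=[P2]
t=26-29: P4@Q1 runs 3, rem=9, I/O yield, promote→Q0. Q0=[P4] Q1=[P5,P1] Q2=[P2]
t=29-31: P4@Q0 runs 2, rem=7, quantum used, demote→Q1. Q0=[] Q1=[P5,P1,P4] Q2=[P2]
t=31-37: P5@Q1 runs 6, rem=3, quantum used, demote→Q2. Q0=[] Q1=[P1,P4] Q2=[P2,P5]
t=37-40: P1@Q1 runs 3, rem=0, completes. Q0=[] Q1=[P4] Q2=[P2,P5]
t=40-43: P4@Q1 runs 3, rem=4, I/O yield, promote→Q0. Q0=[P4] Q1=[] Q2=[P2,P5]
t=43-45: P4@Q0 runs 2, rem=2, quantum used, demote→Q1. Q0=[] Q1=[P4] Q2=[P2,P5]
t=45-47: P4@Q1 runs 2, rem=0, completes. Q0=[] Q1=[] Q2=[P2,P5]
t=47-54: P2@Q2 runs 7, rem=0, completes. Q0=[] Q1=[] Q2=[P5]
t=54-57: P5@Q2 runs 3, rem=0, completes. Q0=[] Q1=[] Q2=[]

Answer: P3,P1,P4,P2,P5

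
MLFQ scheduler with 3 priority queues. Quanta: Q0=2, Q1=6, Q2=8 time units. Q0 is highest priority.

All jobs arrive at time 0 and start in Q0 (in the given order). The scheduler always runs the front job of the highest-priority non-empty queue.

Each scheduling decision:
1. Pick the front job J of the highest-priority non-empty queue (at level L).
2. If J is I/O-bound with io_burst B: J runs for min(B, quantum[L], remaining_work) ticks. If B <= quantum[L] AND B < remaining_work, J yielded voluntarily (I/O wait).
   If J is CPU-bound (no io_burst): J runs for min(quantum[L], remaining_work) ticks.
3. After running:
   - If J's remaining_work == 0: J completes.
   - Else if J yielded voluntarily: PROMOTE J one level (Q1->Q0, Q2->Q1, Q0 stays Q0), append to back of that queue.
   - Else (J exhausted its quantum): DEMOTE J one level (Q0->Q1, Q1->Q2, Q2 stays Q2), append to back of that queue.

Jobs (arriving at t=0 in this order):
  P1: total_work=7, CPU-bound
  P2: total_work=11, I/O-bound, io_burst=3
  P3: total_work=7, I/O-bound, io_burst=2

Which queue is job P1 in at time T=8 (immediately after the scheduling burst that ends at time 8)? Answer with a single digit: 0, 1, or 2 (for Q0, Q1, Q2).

t=0-2: P1@Q0 runs 2, rem=5, quantum used, demote→Q1. Q0=[P2,P3] Q1=[P1] Q2=[]
t=2-4: P2@Q0 runs 2, rem=9, quantum used, demote→Q1. Q0=[P3] Q1=[P1,P2] Q2=[]
t=4-6: P3@Q0 runs 2, rem=5, I/O yield, promote→Q0. Q0=[P3] Q1=[P1,P2] Q2=[]
t=6-8: P3@Q0 runs 2, rem=3, I/O yield, promote→Q0. Q0=[P3] Q1=[P1,P2] Q2=[]
t=8-10: P3@Q0 runs 2, rem=1, I/O yield, promote→Q0. Q0=[P3] Q1=[P1,P2] Q2=[]
t=10-11: P3@Q0 runs 1, rem=0, completes. Q0=[] Q1=[P1,P2] Q2=[]
t=11-16: P1@Q1 runs 5, rem=0, completes. Q0=[] Q1=[P2] Q2=[]
t=16-19: P2@Q1 runs 3, rem=6, I/O yield, promote→Q0. Q0=[P2] Q1=[] Q2=[]
t=19-21: P2@Q0 runs 2, rem=4, quantum used, demote→Q1. Q0=[] Q1=[P2] Q2=[]
t=21-24: P2@Q1 runs 3, rem=1, I/O yield, promote→Q0. Q0=[P2] Q1=[] Q2=[]
t=24-25: P2@Q0 runs 1, rem=0, completes. Q0=[] Q1=[] Q2=[]

Answer: 1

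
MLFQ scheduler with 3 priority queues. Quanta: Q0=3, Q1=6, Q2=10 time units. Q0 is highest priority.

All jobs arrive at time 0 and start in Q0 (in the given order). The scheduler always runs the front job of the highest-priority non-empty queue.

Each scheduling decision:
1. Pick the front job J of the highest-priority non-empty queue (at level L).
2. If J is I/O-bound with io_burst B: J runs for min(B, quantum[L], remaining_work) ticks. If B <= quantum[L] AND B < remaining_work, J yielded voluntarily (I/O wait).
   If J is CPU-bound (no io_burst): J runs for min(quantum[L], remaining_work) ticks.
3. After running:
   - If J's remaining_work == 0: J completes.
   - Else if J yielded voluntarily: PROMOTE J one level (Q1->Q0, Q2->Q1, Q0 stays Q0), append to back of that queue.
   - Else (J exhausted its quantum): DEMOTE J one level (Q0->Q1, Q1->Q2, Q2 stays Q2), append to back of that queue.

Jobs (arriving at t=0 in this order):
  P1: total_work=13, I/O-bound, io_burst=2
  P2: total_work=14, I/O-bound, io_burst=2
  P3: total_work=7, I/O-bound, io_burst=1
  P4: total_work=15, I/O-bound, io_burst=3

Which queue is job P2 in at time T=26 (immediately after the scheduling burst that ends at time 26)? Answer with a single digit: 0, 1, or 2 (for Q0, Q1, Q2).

t=0-2: P1@Q0 runs 2, rem=11, I/O yield, promote→Q0. Q0=[P2,P3,P4,P1] Q1=[] Q2=[]
t=2-4: P2@Q0 runs 2, rem=12, I/O yield, promote→Q0. Q0=[P3,P4,P1,P2] Q1=[] Q2=[]
t=4-5: P3@Q0 runs 1, rem=6, I/O yield, promote→Q0. Q0=[P4,P1,P2,P3] Q1=[] Q2=[]
t=5-8: P4@Q0 runs 3, rem=12, I/O yield, promote→Q0. Q0=[P1,P2,P3,P4] Q1=[] Q2=[]
t=8-10: P1@Q0 runs 2, rem=9, I/O yield, promote→Q0. Q0=[P2,P3,P4,P1] Q1=[] Q2=[]
t=10-12: P2@Q0 runs 2, rem=10, I/O yield, promote→Q0. Q0=[P3,P4,P1,P2] Q1=[] Q2=[]
t=12-13: P3@Q0 runs 1, rem=5, I/O yield, promote→Q0. Q0=[P4,P1,P2,P3] Q1=[] Q2=[]
t=13-16: P4@Q0 runs 3, rem=9, I/O yield, promote→Q0. Q0=[P1,P2,P3,P4] Q1=[] Q2=[]
t=16-18: P1@Q0 runs 2, rem=7, I/O yield, promote→Q0. Q0=[P2,P3,P4,P1] Q1=[] Q2=[]
t=18-20: P2@Q0 runs 2, rem=8, I/O yield, promote→Q0. Q0=[P3,P4,P1,P2] Q1=[] Q2=[]
t=20-21: P3@Q0 runs 1, rem=4, I/O yield, promote→Q0. Q0=[P4,P1,P2,P3] Q1=[] Q2=[]
t=21-24: P4@Q0 runs 3, rem=6, I/O yield, promote→Q0. Q0=[P1,P2,P3,P4] Q1=[] Q2=[]
t=24-26: P1@Q0 runs 2, rem=5, I/O yield, promote→Q0. Q0=[P2,P3,P4,P1] Q1=[] Q2=[]
t=26-28: P2@Q0 runs 2, rem=6, I/O yield, promote→Q0. Q0=[P3,P4,P1,P2] Q1=[] Q2=[]
t=28-29: P3@Q0 runs 1, rem=3, I/O yield, promote→Q0. Q0=[P4,P1,P2,P3] Q1=[] Q2=[]
t=29-32: P4@Q0 runs 3, rem=3, I/O yield, promote→Q0. Q0=[P1,P2,P3,P4] Q1=[] Q2=[]
t=32-34: P1@Q0 runs 2, rem=3, I/O yield, promote→Q0. Q0=[P2,P3,P4,P1] Q1=[] Q2=[]
t=34-36: P2@Q0 runs 2, rem=4, I/O yield, promote→Q0. Q0=[P3,P4,P1,P2] Q1=[] Q2=[]
t=36-37: P3@Q0 runs 1, rem=2, I/O yield, promote→Q0. Q0=[P4,P1,P2,P3] Q1=[] Q2=[]
t=37-40: P4@Q0 runs 3, rem=0, completes. Q0=[P1,P2,P3] Q1=[] Q2=[]
t=40-42: P1@Q0 runs 2, rem=1, I/O yield, promote→Q0. Q0=[P2,P3,P1] Q1=[] Q2=[]
t=42-44: P2@Q0 runs 2, rem=2, I/O yield, promote→Q0. Q0=[P3,P1,P2] Q1=[] Q2=[]
t=44-45: P3@Q0 runs 1, rem=1, I/O yield, promote→Q0. Q0=[P1,P2,P3] Q1=[] Q2=[]
t=45-46: P1@Q0 runs 1, rem=0, completes. Q0=[P2,P3] Q1=[] Q2=[]
t=46-48: P2@Q0 runs 2, rem=0, completes. Q0=[P3] Q1=[] Q2=[]
t=48-49: P3@Q0 runs 1, rem=0, completes. Q0=[] Q1=[] Q2=[]

Answer: 0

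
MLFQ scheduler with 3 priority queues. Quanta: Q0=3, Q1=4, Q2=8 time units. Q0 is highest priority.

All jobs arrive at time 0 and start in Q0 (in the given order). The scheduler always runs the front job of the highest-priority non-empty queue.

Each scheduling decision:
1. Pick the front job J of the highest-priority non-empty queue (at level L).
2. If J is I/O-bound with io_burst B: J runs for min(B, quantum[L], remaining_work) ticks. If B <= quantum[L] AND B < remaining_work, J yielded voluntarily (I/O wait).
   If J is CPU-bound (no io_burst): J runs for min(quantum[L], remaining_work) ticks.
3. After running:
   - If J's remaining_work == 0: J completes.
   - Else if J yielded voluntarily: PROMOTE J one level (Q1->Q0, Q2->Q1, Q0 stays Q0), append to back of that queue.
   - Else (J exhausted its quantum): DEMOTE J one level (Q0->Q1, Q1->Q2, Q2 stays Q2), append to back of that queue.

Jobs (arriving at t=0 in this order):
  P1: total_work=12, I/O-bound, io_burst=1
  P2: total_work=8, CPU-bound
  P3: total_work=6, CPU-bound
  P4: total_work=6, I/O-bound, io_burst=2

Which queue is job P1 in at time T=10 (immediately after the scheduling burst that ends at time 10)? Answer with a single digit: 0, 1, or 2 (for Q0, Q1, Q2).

Answer: 0

Derivation:
t=0-1: P1@Q0 runs 1, rem=11, I/O yield, promote→Q0. Q0=[P2,P3,P4,P1] Q1=[] Q2=[]
t=1-4: P2@Q0 runs 3, rem=5, quantum used, demote→Q1. Q0=[P3,P4,P1] Q1=[P2] Q2=[]
t=4-7: P3@Q0 runs 3, rem=3, quantum used, demote→Q1. Q0=[P4,P1] Q1=[P2,P3] Q2=[]
t=7-9: P4@Q0 runs 2, rem=4, I/O yield, promote→Q0. Q0=[P1,P4] Q1=[P2,P3] Q2=[]
t=9-10: P1@Q0 runs 1, rem=10, I/O yield, promote→Q0. Q0=[P4,P1] Q1=[P2,P3] Q2=[]
t=10-12: P4@Q0 runs 2, rem=2, I/O yield, promote→Q0. Q0=[P1,P4] Q1=[P2,P3] Q2=[]
t=12-13: P1@Q0 runs 1, rem=9, I/O yield, promote→Q0. Q0=[P4,P1] Q1=[P2,P3] Q2=[]
t=13-15: P4@Q0 runs 2, rem=0, completes. Q0=[P1] Q1=[P2,P3] Q2=[]
t=15-16: P1@Q0 runs 1, rem=8, I/O yield, promote→Q0. Q0=[P1] Q1=[P2,P3] Q2=[]
t=16-17: P1@Q0 runs 1, rem=7, I/O yield, promote→Q0. Q0=[P1] Q1=[P2,P3] Q2=[]
t=17-18: P1@Q0 runs 1, rem=6, I/O yield, promote→Q0. Q0=[P1] Q1=[P2,P3] Q2=[]
t=18-19: P1@Q0 runs 1, rem=5, I/O yield, promote→Q0. Q0=[P1] Q1=[P2,P3] Q2=[]
t=19-20: P1@Q0 runs 1, rem=4, I/O yield, promote→Q0. Q0=[P1] Q1=[P2,P3] Q2=[]
t=20-21: P1@Q0 runs 1, rem=3, I/O yield, promote→Q0. Q0=[P1] Q1=[P2,P3] Q2=[]
t=21-22: P1@Q0 runs 1, rem=2, I/O yield, promote→Q0. Q0=[P1] Q1=[P2,P3] Q2=[]
t=22-23: P1@Q0 runs 1, rem=1, I/O yield, promote→Q0. Q0=[P1] Q1=[P2,P3] Q2=[]
t=23-24: P1@Q0 runs 1, rem=0, completes. Q0=[] Q1=[P2,P3] Q2=[]
t=24-28: P2@Q1 runs 4, rem=1, quantum used, demote→Q2. Q0=[] Q1=[P3] Q2=[P2]
t=28-31: P3@Q1 runs 3, rem=0, completes. Q0=[] Q1=[] Q2=[P2]
t=31-32: P2@Q2 runs 1, rem=0, completes. Q0=[] Q1=[] Q2=[]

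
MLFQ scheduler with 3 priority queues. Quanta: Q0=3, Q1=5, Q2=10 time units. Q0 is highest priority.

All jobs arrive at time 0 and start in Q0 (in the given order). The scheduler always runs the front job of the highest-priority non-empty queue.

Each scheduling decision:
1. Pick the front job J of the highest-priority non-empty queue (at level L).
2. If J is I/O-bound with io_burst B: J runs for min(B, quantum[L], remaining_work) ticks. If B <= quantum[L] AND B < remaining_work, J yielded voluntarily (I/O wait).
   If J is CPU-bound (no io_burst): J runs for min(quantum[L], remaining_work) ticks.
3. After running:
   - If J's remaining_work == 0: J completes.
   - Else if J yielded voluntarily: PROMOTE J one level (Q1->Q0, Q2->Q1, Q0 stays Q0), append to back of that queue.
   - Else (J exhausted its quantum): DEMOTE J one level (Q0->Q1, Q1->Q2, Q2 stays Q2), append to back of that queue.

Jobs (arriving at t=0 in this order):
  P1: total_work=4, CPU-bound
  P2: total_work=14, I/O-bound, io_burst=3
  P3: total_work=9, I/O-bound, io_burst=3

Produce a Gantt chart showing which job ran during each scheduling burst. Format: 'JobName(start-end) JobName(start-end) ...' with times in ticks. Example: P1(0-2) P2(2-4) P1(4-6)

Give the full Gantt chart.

Answer: P1(0-3) P2(3-6) P3(6-9) P2(9-12) P3(12-15) P2(15-18) P3(18-21) P2(21-24) P2(24-26) P1(26-27)

Derivation:
t=0-3: P1@Q0 runs 3, rem=1, quantum used, demote→Q1. Q0=[P2,P3] Q1=[P1] Q2=[]
t=3-6: P2@Q0 runs 3, rem=11, I/O yield, promote→Q0. Q0=[P3,P2] Q1=[P1] Q2=[]
t=6-9: P3@Q0 runs 3, rem=6, I/O yield, promote→Q0. Q0=[P2,P3] Q1=[P1] Q2=[]
t=9-12: P2@Q0 runs 3, rem=8, I/O yield, promote→Q0. Q0=[P3,P2] Q1=[P1] Q2=[]
t=12-15: P3@Q0 runs 3, rem=3, I/O yield, promote→Q0. Q0=[P2,P3] Q1=[P1] Q2=[]
t=15-18: P2@Q0 runs 3, rem=5, I/O yield, promote→Q0. Q0=[P3,P2] Q1=[P1] Q2=[]
t=18-21: P3@Q0 runs 3, rem=0, completes. Q0=[P2] Q1=[P1] Q2=[]
t=21-24: P2@Q0 runs 3, rem=2, I/O yield, promote→Q0. Q0=[P2] Q1=[P1] Q2=[]
t=24-26: P2@Q0 runs 2, rem=0, completes. Q0=[] Q1=[P1] Q2=[]
t=26-27: P1@Q1 runs 1, rem=0, completes. Q0=[] Q1=[] Q2=[]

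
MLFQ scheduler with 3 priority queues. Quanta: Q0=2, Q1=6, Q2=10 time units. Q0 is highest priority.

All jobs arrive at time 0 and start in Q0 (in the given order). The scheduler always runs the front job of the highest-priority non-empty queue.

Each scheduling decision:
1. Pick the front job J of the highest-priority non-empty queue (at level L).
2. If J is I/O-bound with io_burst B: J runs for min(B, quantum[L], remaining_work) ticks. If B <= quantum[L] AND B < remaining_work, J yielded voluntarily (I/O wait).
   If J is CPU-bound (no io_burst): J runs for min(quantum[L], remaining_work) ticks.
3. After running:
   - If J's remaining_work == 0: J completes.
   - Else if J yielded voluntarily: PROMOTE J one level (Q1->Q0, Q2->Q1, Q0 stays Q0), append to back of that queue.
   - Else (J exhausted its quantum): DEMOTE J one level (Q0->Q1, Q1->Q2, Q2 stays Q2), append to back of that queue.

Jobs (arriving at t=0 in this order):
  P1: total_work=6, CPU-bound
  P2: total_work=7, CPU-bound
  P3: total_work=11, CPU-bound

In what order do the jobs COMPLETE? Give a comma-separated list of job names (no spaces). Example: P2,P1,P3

Answer: P1,P2,P3

Derivation:
t=0-2: P1@Q0 runs 2, rem=4, quantum used, demote→Q1. Q0=[P2,P3] Q1=[P1] Q2=[]
t=2-4: P2@Q0 runs 2, rem=5, quantum used, demote→Q1. Q0=[P3] Q1=[P1,P2] Q2=[]
t=4-6: P3@Q0 runs 2, rem=9, quantum used, demote→Q1. Q0=[] Q1=[P1,P2,P3] Q2=[]
t=6-10: P1@Q1 runs 4, rem=0, completes. Q0=[] Q1=[P2,P3] Q2=[]
t=10-15: P2@Q1 runs 5, rem=0, completes. Q0=[] Q1=[P3] Q2=[]
t=15-21: P3@Q1 runs 6, rem=3, quantum used, demote→Q2. Q0=[] Q1=[] Q2=[P3]
t=21-24: P3@Q2 runs 3, rem=0, completes. Q0=[] Q1=[] Q2=[]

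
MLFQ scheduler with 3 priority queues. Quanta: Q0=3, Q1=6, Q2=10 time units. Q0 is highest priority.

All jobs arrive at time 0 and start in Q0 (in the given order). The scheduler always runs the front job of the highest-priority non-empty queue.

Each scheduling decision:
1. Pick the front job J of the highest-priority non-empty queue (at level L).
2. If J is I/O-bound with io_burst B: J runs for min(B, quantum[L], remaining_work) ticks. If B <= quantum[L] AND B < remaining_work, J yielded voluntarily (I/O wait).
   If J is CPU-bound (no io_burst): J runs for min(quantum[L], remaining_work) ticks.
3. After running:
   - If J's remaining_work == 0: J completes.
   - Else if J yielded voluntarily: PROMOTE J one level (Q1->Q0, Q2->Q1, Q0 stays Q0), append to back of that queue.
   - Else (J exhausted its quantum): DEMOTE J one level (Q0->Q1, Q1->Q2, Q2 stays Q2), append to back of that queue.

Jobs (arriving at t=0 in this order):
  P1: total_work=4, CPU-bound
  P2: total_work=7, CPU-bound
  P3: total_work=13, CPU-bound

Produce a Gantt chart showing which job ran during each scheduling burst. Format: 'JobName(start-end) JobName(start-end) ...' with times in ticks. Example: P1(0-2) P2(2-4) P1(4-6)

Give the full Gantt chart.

t=0-3: P1@Q0 runs 3, rem=1, quantum used, demote→Q1. Q0=[P2,P3] Q1=[P1] Q2=[]
t=3-6: P2@Q0 runs 3, rem=4, quantum used, demote→Q1. Q0=[P3] Q1=[P1,P2] Q2=[]
t=6-9: P3@Q0 runs 3, rem=10, quantum used, demote→Q1. Q0=[] Q1=[P1,P2,P3] Q2=[]
t=9-10: P1@Q1 runs 1, rem=0, completes. Q0=[] Q1=[P2,P3] Q2=[]
t=10-14: P2@Q1 runs 4, rem=0, completes. Q0=[] Q1=[P3] Q2=[]
t=14-20: P3@Q1 runs 6, rem=4, quantum used, demote→Q2. Q0=[] Q1=[] Q2=[P3]
t=20-24: P3@Q2 runs 4, rem=0, completes. Q0=[] Q1=[] Q2=[]

Answer: P1(0-3) P2(3-6) P3(6-9) P1(9-10) P2(10-14) P3(14-20) P3(20-24)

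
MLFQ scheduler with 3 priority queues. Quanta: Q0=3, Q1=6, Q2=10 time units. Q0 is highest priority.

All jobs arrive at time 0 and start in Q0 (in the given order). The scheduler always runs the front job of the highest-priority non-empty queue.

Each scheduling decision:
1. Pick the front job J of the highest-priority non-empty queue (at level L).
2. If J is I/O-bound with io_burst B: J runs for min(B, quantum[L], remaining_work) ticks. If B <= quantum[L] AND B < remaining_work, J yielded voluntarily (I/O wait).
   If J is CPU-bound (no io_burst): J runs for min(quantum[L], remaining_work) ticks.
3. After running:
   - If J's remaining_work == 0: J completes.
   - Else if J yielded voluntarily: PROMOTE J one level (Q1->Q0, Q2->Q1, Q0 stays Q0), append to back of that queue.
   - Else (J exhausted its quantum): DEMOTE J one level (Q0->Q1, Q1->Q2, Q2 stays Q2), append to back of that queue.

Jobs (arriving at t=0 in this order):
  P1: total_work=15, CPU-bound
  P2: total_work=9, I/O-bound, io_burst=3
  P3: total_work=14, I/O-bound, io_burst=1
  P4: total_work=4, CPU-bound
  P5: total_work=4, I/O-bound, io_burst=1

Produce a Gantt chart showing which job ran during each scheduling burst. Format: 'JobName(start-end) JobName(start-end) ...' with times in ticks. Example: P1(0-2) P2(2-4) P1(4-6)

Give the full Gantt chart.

Answer: P1(0-3) P2(3-6) P3(6-7) P4(7-10) P5(10-11) P2(11-14) P3(14-15) P5(15-16) P2(16-19) P3(19-20) P5(20-21) P3(21-22) P5(22-23) P3(23-24) P3(24-25) P3(25-26) P3(26-27) P3(27-28) P3(28-29) P3(29-30) P3(30-31) P3(31-32) P3(32-33) P1(33-39) P4(39-40) P1(40-46)

Derivation:
t=0-3: P1@Q0 runs 3, rem=12, quantum used, demote→Q1. Q0=[P2,P3,P4,P5] Q1=[P1] Q2=[]
t=3-6: P2@Q0 runs 3, rem=6, I/O yield, promote→Q0. Q0=[P3,P4,P5,P2] Q1=[P1] Q2=[]
t=6-7: P3@Q0 runs 1, rem=13, I/O yield, promote→Q0. Q0=[P4,P5,P2,P3] Q1=[P1] Q2=[]
t=7-10: P4@Q0 runs 3, rem=1, quantum used, demote→Q1. Q0=[P5,P2,P3] Q1=[P1,P4] Q2=[]
t=10-11: P5@Q0 runs 1, rem=3, I/O yield, promote→Q0. Q0=[P2,P3,P5] Q1=[P1,P4] Q2=[]
t=11-14: P2@Q0 runs 3, rem=3, I/O yield, promote→Q0. Q0=[P3,P5,P2] Q1=[P1,P4] Q2=[]
t=14-15: P3@Q0 runs 1, rem=12, I/O yield, promote→Q0. Q0=[P5,P2,P3] Q1=[P1,P4] Q2=[]
t=15-16: P5@Q0 runs 1, rem=2, I/O yield, promote→Q0. Q0=[P2,P3,P5] Q1=[P1,P4] Q2=[]
t=16-19: P2@Q0 runs 3, rem=0, completes. Q0=[P3,P5] Q1=[P1,P4] Q2=[]
t=19-20: P3@Q0 runs 1, rem=11, I/O yield, promote→Q0. Q0=[P5,P3] Q1=[P1,P4] Q2=[]
t=20-21: P5@Q0 runs 1, rem=1, I/O yield, promote→Q0. Q0=[P3,P5] Q1=[P1,P4] Q2=[]
t=21-22: P3@Q0 runs 1, rem=10, I/O yield, promote→Q0. Q0=[P5,P3] Q1=[P1,P4] Q2=[]
t=22-23: P5@Q0 runs 1, rem=0, completes. Q0=[P3] Q1=[P1,P4] Q2=[]
t=23-24: P3@Q0 runs 1, rem=9, I/O yield, promote→Q0. Q0=[P3] Q1=[P1,P4] Q2=[]
t=24-25: P3@Q0 runs 1, rem=8, I/O yield, promote→Q0. Q0=[P3] Q1=[P1,P4] Q2=[]
t=25-26: P3@Q0 runs 1, rem=7, I/O yield, promote→Q0. Q0=[P3] Q1=[P1,P4] Q2=[]
t=26-27: P3@Q0 runs 1, rem=6, I/O yield, promote→Q0. Q0=[P3] Q1=[P1,P4] Q2=[]
t=27-28: P3@Q0 runs 1, rem=5, I/O yield, promote→Q0. Q0=[P3] Q1=[P1,P4] Q2=[]
t=28-29: P3@Q0 runs 1, rem=4, I/O yield, promote→Q0. Q0=[P3] Q1=[P1,P4] Q2=[]
t=29-30: P3@Q0 runs 1, rem=3, I/O yield, promote→Q0. Q0=[P3] Q1=[P1,P4] Q2=[]
t=30-31: P3@Q0 runs 1, rem=2, I/O yield, promote→Q0. Q0=[P3] Q1=[P1,P4] Q2=[]
t=31-32: P3@Q0 runs 1, rem=1, I/O yield, promote→Q0. Q0=[P3] Q1=[P1,P4] Q2=[]
t=32-33: P3@Q0 runs 1, rem=0, completes. Q0=[] Q1=[P1,P4] Q2=[]
t=33-39: P1@Q1 runs 6, rem=6, quantum used, demote→Q2. Q0=[] Q1=[P4] Q2=[P1]
t=39-40: P4@Q1 runs 1, rem=0, completes. Q0=[] Q1=[] Q2=[P1]
t=40-46: P1@Q2 runs 6, rem=0, completes. Q0=[] Q1=[] Q2=[]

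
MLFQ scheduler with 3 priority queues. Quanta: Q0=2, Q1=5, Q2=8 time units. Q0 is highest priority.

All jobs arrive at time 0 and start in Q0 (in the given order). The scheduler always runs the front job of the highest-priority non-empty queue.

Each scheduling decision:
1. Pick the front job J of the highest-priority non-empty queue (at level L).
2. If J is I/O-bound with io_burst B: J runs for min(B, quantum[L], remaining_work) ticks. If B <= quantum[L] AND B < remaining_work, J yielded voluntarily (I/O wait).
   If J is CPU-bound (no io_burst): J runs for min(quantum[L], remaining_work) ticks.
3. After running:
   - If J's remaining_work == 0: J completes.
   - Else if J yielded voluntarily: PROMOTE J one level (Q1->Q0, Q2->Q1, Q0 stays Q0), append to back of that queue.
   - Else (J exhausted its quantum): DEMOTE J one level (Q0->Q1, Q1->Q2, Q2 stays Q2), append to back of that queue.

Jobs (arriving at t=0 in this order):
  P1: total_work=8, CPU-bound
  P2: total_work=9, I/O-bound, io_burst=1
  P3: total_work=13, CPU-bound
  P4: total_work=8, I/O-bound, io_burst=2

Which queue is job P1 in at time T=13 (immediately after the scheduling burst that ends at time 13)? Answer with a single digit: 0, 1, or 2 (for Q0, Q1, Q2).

t=0-2: P1@Q0 runs 2, rem=6, quantum used, demote→Q1. Q0=[P2,P3,P4] Q1=[P1] Q2=[]
t=2-3: P2@Q0 runs 1, rem=8, I/O yield, promote→Q0. Q0=[P3,P4,P2] Q1=[P1] Q2=[]
t=3-5: P3@Q0 runs 2, rem=11, quantum used, demote→Q1. Q0=[P4,P2] Q1=[P1,P3] Q2=[]
t=5-7: P4@Q0 runs 2, rem=6, I/O yield, promote→Q0. Q0=[P2,P4] Q1=[P1,P3] Q2=[]
t=7-8: P2@Q0 runs 1, rem=7, I/O yield, promote→Q0. Q0=[P4,P2] Q1=[P1,P3] Q2=[]
t=8-10: P4@Q0 runs 2, rem=4, I/O yield, promote→Q0. Q0=[P2,P4] Q1=[P1,P3] Q2=[]
t=10-11: P2@Q0 runs 1, rem=6, I/O yield, promote→Q0. Q0=[P4,P2] Q1=[P1,P3] Q2=[]
t=11-13: P4@Q0 runs 2, rem=2, I/O yield, promote→Q0. Q0=[P2,P4] Q1=[P1,P3] Q2=[]
t=13-14: P2@Q0 runs 1, rem=5, I/O yield, promote→Q0. Q0=[P4,P2] Q1=[P1,P3] Q2=[]
t=14-16: P4@Q0 runs 2, rem=0, completes. Q0=[P2] Q1=[P1,P3] Q2=[]
t=16-17: P2@Q0 runs 1, rem=4, I/O yield, promote→Q0. Q0=[P2] Q1=[P1,P3] Q2=[]
t=17-18: P2@Q0 runs 1, rem=3, I/O yield, promote→Q0. Q0=[P2] Q1=[P1,P3] Q2=[]
t=18-19: P2@Q0 runs 1, rem=2, I/O yield, promote→Q0. Q0=[P2] Q1=[P1,P3] Q2=[]
t=19-20: P2@Q0 runs 1, rem=1, I/O yield, promote→Q0. Q0=[P2] Q1=[P1,P3] Q2=[]
t=20-21: P2@Q0 runs 1, rem=0, completes. Q0=[] Q1=[P1,P3] Q2=[]
t=21-26: P1@Q1 runs 5, rem=1, quantum used, demote→Q2. Q0=[] Q1=[P3] Q2=[P1]
t=26-31: P3@Q1 runs 5, rem=6, quantum used, demote→Q2. Q0=[] Q1=[] Q2=[P1,P3]
t=31-32: P1@Q2 runs 1, rem=0, completes. Q0=[] Q1=[] Q2=[P3]
t=32-38: P3@Q2 runs 6, rem=0, completes. Q0=[] Q1=[] Q2=[]

Answer: 1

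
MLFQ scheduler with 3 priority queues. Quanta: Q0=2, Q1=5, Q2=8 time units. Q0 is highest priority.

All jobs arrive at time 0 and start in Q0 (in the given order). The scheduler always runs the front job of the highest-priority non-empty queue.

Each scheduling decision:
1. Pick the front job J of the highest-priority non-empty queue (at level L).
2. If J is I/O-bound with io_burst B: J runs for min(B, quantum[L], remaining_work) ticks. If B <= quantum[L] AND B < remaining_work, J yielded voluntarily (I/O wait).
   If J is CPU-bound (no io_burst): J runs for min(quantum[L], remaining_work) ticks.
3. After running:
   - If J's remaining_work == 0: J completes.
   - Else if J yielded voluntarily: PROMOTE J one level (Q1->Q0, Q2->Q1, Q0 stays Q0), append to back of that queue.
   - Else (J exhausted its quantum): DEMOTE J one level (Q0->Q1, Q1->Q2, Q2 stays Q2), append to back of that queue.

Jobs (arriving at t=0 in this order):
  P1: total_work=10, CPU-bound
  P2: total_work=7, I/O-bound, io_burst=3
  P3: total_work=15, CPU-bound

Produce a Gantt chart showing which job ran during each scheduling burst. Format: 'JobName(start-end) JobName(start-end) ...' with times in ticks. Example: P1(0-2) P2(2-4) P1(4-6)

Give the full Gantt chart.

t=0-2: P1@Q0 runs 2, rem=8, quantum used, demote→Q1. Q0=[P2,P3] Q1=[P1] Q2=[]
t=2-4: P2@Q0 runs 2, rem=5, quantum used, demote→Q1. Q0=[P3] Q1=[P1,P2] Q2=[]
t=4-6: P3@Q0 runs 2, rem=13, quantum used, demote→Q1. Q0=[] Q1=[P1,P2,P3] Q2=[]
t=6-11: P1@Q1 runs 5, rem=3, quantum used, demote→Q2. Q0=[] Q1=[P2,P3] Q2=[P1]
t=11-14: P2@Q1 runs 3, rem=2, I/O yield, promote→Q0. Q0=[P2] Q1=[P3] Q2=[P1]
t=14-16: P2@Q0 runs 2, rem=0, completes. Q0=[] Q1=[P3] Q2=[P1]
t=16-21: P3@Q1 runs 5, rem=8, quantum used, demote→Q2. Q0=[] Q1=[] Q2=[P1,P3]
t=21-24: P1@Q2 runs 3, rem=0, completes. Q0=[] Q1=[] Q2=[P3]
t=24-32: P3@Q2 runs 8, rem=0, completes. Q0=[] Q1=[] Q2=[]

Answer: P1(0-2) P2(2-4) P3(4-6) P1(6-11) P2(11-14) P2(14-16) P3(16-21) P1(21-24) P3(24-32)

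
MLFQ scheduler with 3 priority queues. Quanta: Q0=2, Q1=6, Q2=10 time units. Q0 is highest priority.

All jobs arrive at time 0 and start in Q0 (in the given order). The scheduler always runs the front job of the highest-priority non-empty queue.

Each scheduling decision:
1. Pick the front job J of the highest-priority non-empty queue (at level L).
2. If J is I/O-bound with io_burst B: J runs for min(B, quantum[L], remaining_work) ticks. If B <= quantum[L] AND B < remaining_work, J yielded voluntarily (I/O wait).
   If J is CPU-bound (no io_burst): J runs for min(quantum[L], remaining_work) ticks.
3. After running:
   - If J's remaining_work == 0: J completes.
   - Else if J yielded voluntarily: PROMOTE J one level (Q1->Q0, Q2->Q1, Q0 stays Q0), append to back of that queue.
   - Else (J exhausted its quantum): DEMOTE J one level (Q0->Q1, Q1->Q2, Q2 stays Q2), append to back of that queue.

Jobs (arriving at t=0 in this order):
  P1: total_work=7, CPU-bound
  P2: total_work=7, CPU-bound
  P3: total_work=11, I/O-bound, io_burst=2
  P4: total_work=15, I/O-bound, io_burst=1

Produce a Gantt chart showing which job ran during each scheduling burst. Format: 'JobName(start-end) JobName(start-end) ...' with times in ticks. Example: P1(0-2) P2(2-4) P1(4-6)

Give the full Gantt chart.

Answer: P1(0-2) P2(2-4) P3(4-6) P4(6-7) P3(7-9) P4(9-10) P3(10-12) P4(12-13) P3(13-15) P4(15-16) P3(16-18) P4(18-19) P3(19-20) P4(20-21) P4(21-22) P4(22-23) P4(23-24) P4(24-25) P4(25-26) P4(26-27) P4(27-28) P4(28-29) P4(29-30) P1(30-35) P2(35-40)

Derivation:
t=0-2: P1@Q0 runs 2, rem=5, quantum used, demote→Q1. Q0=[P2,P3,P4] Q1=[P1] Q2=[]
t=2-4: P2@Q0 runs 2, rem=5, quantum used, demote→Q1. Q0=[P3,P4] Q1=[P1,P2] Q2=[]
t=4-6: P3@Q0 runs 2, rem=9, I/O yield, promote→Q0. Q0=[P4,P3] Q1=[P1,P2] Q2=[]
t=6-7: P4@Q0 runs 1, rem=14, I/O yield, promote→Q0. Q0=[P3,P4] Q1=[P1,P2] Q2=[]
t=7-9: P3@Q0 runs 2, rem=7, I/O yield, promote→Q0. Q0=[P4,P3] Q1=[P1,P2] Q2=[]
t=9-10: P4@Q0 runs 1, rem=13, I/O yield, promote→Q0. Q0=[P3,P4] Q1=[P1,P2] Q2=[]
t=10-12: P3@Q0 runs 2, rem=5, I/O yield, promote→Q0. Q0=[P4,P3] Q1=[P1,P2] Q2=[]
t=12-13: P4@Q0 runs 1, rem=12, I/O yield, promote→Q0. Q0=[P3,P4] Q1=[P1,P2] Q2=[]
t=13-15: P3@Q0 runs 2, rem=3, I/O yield, promote→Q0. Q0=[P4,P3] Q1=[P1,P2] Q2=[]
t=15-16: P4@Q0 runs 1, rem=11, I/O yield, promote→Q0. Q0=[P3,P4] Q1=[P1,P2] Q2=[]
t=16-18: P3@Q0 runs 2, rem=1, I/O yield, promote→Q0. Q0=[P4,P3] Q1=[P1,P2] Q2=[]
t=18-19: P4@Q0 runs 1, rem=10, I/O yield, promote→Q0. Q0=[P3,P4] Q1=[P1,P2] Q2=[]
t=19-20: P3@Q0 runs 1, rem=0, completes. Q0=[P4] Q1=[P1,P2] Q2=[]
t=20-21: P4@Q0 runs 1, rem=9, I/O yield, promote→Q0. Q0=[P4] Q1=[P1,P2] Q2=[]
t=21-22: P4@Q0 runs 1, rem=8, I/O yield, promote→Q0. Q0=[P4] Q1=[P1,P2] Q2=[]
t=22-23: P4@Q0 runs 1, rem=7, I/O yield, promote→Q0. Q0=[P4] Q1=[P1,P2] Q2=[]
t=23-24: P4@Q0 runs 1, rem=6, I/O yield, promote→Q0. Q0=[P4] Q1=[P1,P2] Q2=[]
t=24-25: P4@Q0 runs 1, rem=5, I/O yield, promote→Q0. Q0=[P4] Q1=[P1,P2] Q2=[]
t=25-26: P4@Q0 runs 1, rem=4, I/O yield, promote→Q0. Q0=[P4] Q1=[P1,P2] Q2=[]
t=26-27: P4@Q0 runs 1, rem=3, I/O yield, promote→Q0. Q0=[P4] Q1=[P1,P2] Q2=[]
t=27-28: P4@Q0 runs 1, rem=2, I/O yield, promote→Q0. Q0=[P4] Q1=[P1,P2] Q2=[]
t=28-29: P4@Q0 runs 1, rem=1, I/O yield, promote→Q0. Q0=[P4] Q1=[P1,P2] Q2=[]
t=29-30: P4@Q0 runs 1, rem=0, completes. Q0=[] Q1=[P1,P2] Q2=[]
t=30-35: P1@Q1 runs 5, rem=0, completes. Q0=[] Q1=[P2] Q2=[]
t=35-40: P2@Q1 runs 5, rem=0, completes. Q0=[] Q1=[] Q2=[]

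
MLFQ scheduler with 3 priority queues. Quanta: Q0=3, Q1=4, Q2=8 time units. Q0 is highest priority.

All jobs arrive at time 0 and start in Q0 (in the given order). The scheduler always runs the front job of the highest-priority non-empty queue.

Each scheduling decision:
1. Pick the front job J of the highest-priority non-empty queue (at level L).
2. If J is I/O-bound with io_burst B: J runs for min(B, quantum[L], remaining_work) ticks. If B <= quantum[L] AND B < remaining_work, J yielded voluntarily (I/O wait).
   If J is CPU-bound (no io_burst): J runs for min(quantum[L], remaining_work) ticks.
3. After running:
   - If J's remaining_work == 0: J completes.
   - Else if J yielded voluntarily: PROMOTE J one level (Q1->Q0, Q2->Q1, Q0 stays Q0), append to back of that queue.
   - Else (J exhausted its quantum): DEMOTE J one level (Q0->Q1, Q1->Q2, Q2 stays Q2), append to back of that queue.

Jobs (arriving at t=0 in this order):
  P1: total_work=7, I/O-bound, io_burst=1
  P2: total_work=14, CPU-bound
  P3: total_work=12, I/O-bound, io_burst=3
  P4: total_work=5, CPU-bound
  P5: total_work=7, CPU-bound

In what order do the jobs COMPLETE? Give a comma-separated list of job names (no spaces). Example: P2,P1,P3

t=0-1: P1@Q0 runs 1, rem=6, I/O yield, promote→Q0. Q0=[P2,P3,P4,P5,P1] Q1=[] Q2=[]
t=1-4: P2@Q0 runs 3, rem=11, quantum used, demote→Q1. Q0=[P3,P4,P5,P1] Q1=[P2] Q2=[]
t=4-7: P3@Q0 runs 3, rem=9, I/O yield, promote→Q0. Q0=[P4,P5,P1,P3] Q1=[P2] Q2=[]
t=7-10: P4@Q0 runs 3, rem=2, quantum used, demote→Q1. Q0=[P5,P1,P3] Q1=[P2,P4] Q2=[]
t=10-13: P5@Q0 runs 3, rem=4, quantum used, demote→Q1. Q0=[P1,P3] Q1=[P2,P4,P5] Q2=[]
t=13-14: P1@Q0 runs 1, rem=5, I/O yield, promote→Q0. Q0=[P3,P1] Q1=[P2,P4,P5] Q2=[]
t=14-17: P3@Q0 runs 3, rem=6, I/O yield, promote→Q0. Q0=[P1,P3] Q1=[P2,P4,P5] Q2=[]
t=17-18: P1@Q0 runs 1, rem=4, I/O yield, promote→Q0. Q0=[P3,P1] Q1=[P2,P4,P5] Q2=[]
t=18-21: P3@Q0 runs 3, rem=3, I/O yield, promote→Q0. Q0=[P1,P3] Q1=[P2,P4,P5] Q2=[]
t=21-22: P1@Q0 runs 1, rem=3, I/O yield, promote→Q0. Q0=[P3,P1] Q1=[P2,P4,P5] Q2=[]
t=22-25: P3@Q0 runs 3, rem=0, completes. Q0=[P1] Q1=[P2,P4,P5] Q2=[]
t=25-26: P1@Q0 runs 1, rem=2, I/O yield, promote→Q0. Q0=[P1] Q1=[P2,P4,P5] Q2=[]
t=26-27: P1@Q0 runs 1, rem=1, I/O yield, promote→Q0. Q0=[P1] Q1=[P2,P4,P5] Q2=[]
t=27-28: P1@Q0 runs 1, rem=0, completes. Q0=[] Q1=[P2,P4,P5] Q2=[]
t=28-32: P2@Q1 runs 4, rem=7, quantum used, demote→Q2. Q0=[] Q1=[P4,P5] Q2=[P2]
t=32-34: P4@Q1 runs 2, rem=0, completes. Q0=[] Q1=[P5] Q2=[P2]
t=34-38: P5@Q1 runs 4, rem=0, completes. Q0=[] Q1=[] Q2=[P2]
t=38-45: P2@Q2 runs 7, rem=0, completes. Q0=[] Q1=[] Q2=[]

Answer: P3,P1,P4,P5,P2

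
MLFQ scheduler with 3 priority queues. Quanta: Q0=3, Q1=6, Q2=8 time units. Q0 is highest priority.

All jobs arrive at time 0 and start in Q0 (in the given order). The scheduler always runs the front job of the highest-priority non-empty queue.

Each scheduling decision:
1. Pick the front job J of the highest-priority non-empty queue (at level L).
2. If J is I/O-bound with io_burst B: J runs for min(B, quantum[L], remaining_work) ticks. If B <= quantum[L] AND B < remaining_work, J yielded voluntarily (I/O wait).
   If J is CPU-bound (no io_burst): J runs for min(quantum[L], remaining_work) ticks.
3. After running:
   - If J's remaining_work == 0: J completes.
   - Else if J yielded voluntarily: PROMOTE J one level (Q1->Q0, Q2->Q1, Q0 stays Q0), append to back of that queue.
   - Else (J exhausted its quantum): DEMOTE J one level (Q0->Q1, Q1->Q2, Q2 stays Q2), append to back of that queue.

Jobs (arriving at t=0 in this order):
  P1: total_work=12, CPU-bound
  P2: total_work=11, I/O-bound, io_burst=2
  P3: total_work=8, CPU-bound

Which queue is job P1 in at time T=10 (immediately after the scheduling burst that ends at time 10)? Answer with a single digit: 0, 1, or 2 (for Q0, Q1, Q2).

t=0-3: P1@Q0 runs 3, rem=9, quantum used, demote→Q1. Q0=[P2,P3] Q1=[P1] Q2=[]
t=3-5: P2@Q0 runs 2, rem=9, I/O yield, promote→Q0. Q0=[P3,P2] Q1=[P1] Q2=[]
t=5-8: P3@Q0 runs 3, rem=5, quantum used, demote→Q1. Q0=[P2] Q1=[P1,P3] Q2=[]
t=8-10: P2@Q0 runs 2, rem=7, I/O yield, promote→Q0. Q0=[P2] Q1=[P1,P3] Q2=[]
t=10-12: P2@Q0 runs 2, rem=5, I/O yield, promote→Q0. Q0=[P2] Q1=[P1,P3] Q2=[]
t=12-14: P2@Q0 runs 2, rem=3, I/O yield, promote→Q0. Q0=[P2] Q1=[P1,P3] Q2=[]
t=14-16: P2@Q0 runs 2, rem=1, I/O yield, promote→Q0. Q0=[P2] Q1=[P1,P3] Q2=[]
t=16-17: P2@Q0 runs 1, rem=0, completes. Q0=[] Q1=[P1,P3] Q2=[]
t=17-23: P1@Q1 runs 6, rem=3, quantum used, demote→Q2. Q0=[] Q1=[P3] Q2=[P1]
t=23-28: P3@Q1 runs 5, rem=0, completes. Q0=[] Q1=[] Q2=[P1]
t=28-31: P1@Q2 runs 3, rem=0, completes. Q0=[] Q1=[] Q2=[]

Answer: 1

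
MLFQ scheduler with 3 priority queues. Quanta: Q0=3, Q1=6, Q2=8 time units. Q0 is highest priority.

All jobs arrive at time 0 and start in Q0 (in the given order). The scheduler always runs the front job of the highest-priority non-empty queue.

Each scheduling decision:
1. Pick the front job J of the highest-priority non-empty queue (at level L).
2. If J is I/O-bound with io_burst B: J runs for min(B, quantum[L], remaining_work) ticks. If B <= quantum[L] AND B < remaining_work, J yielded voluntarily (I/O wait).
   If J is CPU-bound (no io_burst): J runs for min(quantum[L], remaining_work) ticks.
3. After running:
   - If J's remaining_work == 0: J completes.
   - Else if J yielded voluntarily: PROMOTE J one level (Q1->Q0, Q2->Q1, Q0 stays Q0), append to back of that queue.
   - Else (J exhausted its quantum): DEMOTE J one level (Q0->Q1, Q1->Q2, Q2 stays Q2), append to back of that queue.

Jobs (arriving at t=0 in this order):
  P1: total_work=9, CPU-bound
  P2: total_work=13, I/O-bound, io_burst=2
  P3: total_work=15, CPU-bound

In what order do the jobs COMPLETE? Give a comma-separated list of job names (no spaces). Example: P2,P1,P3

Answer: P2,P1,P3

Derivation:
t=0-3: P1@Q0 runs 3, rem=6, quantum used, demote→Q1. Q0=[P2,P3] Q1=[P1] Q2=[]
t=3-5: P2@Q0 runs 2, rem=11, I/O yield, promote→Q0. Q0=[P3,P2] Q1=[P1] Q2=[]
t=5-8: P3@Q0 runs 3, rem=12, quantum used, demote→Q1. Q0=[P2] Q1=[P1,P3] Q2=[]
t=8-10: P2@Q0 runs 2, rem=9, I/O yield, promote→Q0. Q0=[P2] Q1=[P1,P3] Q2=[]
t=10-12: P2@Q0 runs 2, rem=7, I/O yield, promote→Q0. Q0=[P2] Q1=[P1,P3] Q2=[]
t=12-14: P2@Q0 runs 2, rem=5, I/O yield, promote→Q0. Q0=[P2] Q1=[P1,P3] Q2=[]
t=14-16: P2@Q0 runs 2, rem=3, I/O yield, promote→Q0. Q0=[P2] Q1=[P1,P3] Q2=[]
t=16-18: P2@Q0 runs 2, rem=1, I/O yield, promote→Q0. Q0=[P2] Q1=[P1,P3] Q2=[]
t=18-19: P2@Q0 runs 1, rem=0, completes. Q0=[] Q1=[P1,P3] Q2=[]
t=19-25: P1@Q1 runs 6, rem=0, completes. Q0=[] Q1=[P3] Q2=[]
t=25-31: P3@Q1 runs 6, rem=6, quantum used, demote→Q2. Q0=[] Q1=[] Q2=[P3]
t=31-37: P3@Q2 runs 6, rem=0, completes. Q0=[] Q1=[] Q2=[]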